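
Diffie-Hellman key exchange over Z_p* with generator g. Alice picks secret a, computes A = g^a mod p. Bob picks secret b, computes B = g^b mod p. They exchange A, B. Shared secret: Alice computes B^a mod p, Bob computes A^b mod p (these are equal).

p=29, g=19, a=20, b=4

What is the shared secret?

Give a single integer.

A = 19^20 mod 29  (bits of 20 = 10100)
  bit 0 = 1: r = r^2 * 19 mod 29 = 1^2 * 19 = 1*19 = 19
  bit 1 = 0: r = r^2 mod 29 = 19^2 = 13
  bit 2 = 1: r = r^2 * 19 mod 29 = 13^2 * 19 = 24*19 = 21
  bit 3 = 0: r = r^2 mod 29 = 21^2 = 6
  bit 4 = 0: r = r^2 mod 29 = 6^2 = 7
  -> A = 7
B = 19^4 mod 29  (bits of 4 = 100)
  bit 0 = 1: r = r^2 * 19 mod 29 = 1^2 * 19 = 1*19 = 19
  bit 1 = 0: r = r^2 mod 29 = 19^2 = 13
  bit 2 = 0: r = r^2 mod 29 = 13^2 = 24
  -> B = 24
s = B^a = 24^20 mod 29  (bits of 20 = 10100)
  bit 0 = 1: r = r^2 * 24 mod 29 = 1^2 * 24 = 1*24 = 24
  bit 1 = 0: r = r^2 mod 29 = 24^2 = 25
  bit 2 = 1: r = r^2 * 24 mod 29 = 25^2 * 24 = 16*24 = 7
  bit 3 = 0: r = r^2 mod 29 = 7^2 = 20
  bit 4 = 0: r = r^2 mod 29 = 20^2 = 23
  -> s = B^a = 23

Answer: 23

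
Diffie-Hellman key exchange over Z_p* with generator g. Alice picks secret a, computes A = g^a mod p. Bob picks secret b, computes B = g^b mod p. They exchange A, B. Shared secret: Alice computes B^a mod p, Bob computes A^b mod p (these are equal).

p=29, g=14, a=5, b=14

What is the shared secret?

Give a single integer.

A = 14^5 mod 29  (bits of 5 = 101)
  bit 0 = 1: r = r^2 * 14 mod 29 = 1^2 * 14 = 1*14 = 14
  bit 1 = 0: r = r^2 mod 29 = 14^2 = 22
  bit 2 = 1: r = r^2 * 14 mod 29 = 22^2 * 14 = 20*14 = 19
  -> A = 19
B = 14^14 mod 29  (bits of 14 = 1110)
  bit 0 = 1: r = r^2 * 14 mod 29 = 1^2 * 14 = 1*14 = 14
  bit 1 = 1: r = r^2 * 14 mod 29 = 14^2 * 14 = 22*14 = 18
  bit 2 = 1: r = r^2 * 14 mod 29 = 18^2 * 14 = 5*14 = 12
  bit 3 = 0: r = r^2 mod 29 = 12^2 = 28
  -> B = 28
s = B^a = 28^5 mod 29  (bits of 5 = 101)
  bit 0 = 1: r = r^2 * 28 mod 29 = 1^2 * 28 = 1*28 = 28
  bit 1 = 0: r = r^2 mod 29 = 28^2 = 1
  bit 2 = 1: r = r^2 * 28 mod 29 = 1^2 * 28 = 1*28 = 28
  -> s = B^a = 28

Answer: 28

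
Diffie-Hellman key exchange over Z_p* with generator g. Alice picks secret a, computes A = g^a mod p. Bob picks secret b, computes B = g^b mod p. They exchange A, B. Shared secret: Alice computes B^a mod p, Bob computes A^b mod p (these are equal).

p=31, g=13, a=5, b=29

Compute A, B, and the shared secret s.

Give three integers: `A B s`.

Answer: 6 12 26

Derivation:
A = 13^5 mod 31  (bits of 5 = 101)
  bit 0 = 1: r = r^2 * 13 mod 31 = 1^2 * 13 = 1*13 = 13
  bit 1 = 0: r = r^2 mod 31 = 13^2 = 14
  bit 2 = 1: r = r^2 * 13 mod 31 = 14^2 * 13 = 10*13 = 6
  -> A = 6
B = 13^29 mod 31  (bits of 29 = 11101)
  bit 0 = 1: r = r^2 * 13 mod 31 = 1^2 * 13 = 1*13 = 13
  bit 1 = 1: r = r^2 * 13 mod 31 = 13^2 * 13 = 14*13 = 27
  bit 2 = 1: r = r^2 * 13 mod 31 = 27^2 * 13 = 16*13 = 22
  bit 3 = 0: r = r^2 mod 31 = 22^2 = 19
  bit 4 = 1: r = r^2 * 13 mod 31 = 19^2 * 13 = 20*13 = 12
  -> B = 12
s = B^a = 12^5 mod 31  (bits of 5 = 101)
  bit 0 = 1: r = r^2 * 12 mod 31 = 1^2 * 12 = 1*12 = 12
  bit 1 = 0: r = r^2 mod 31 = 12^2 = 20
  bit 2 = 1: r = r^2 * 12 mod 31 = 20^2 * 12 = 28*12 = 26
  -> s = B^a = 26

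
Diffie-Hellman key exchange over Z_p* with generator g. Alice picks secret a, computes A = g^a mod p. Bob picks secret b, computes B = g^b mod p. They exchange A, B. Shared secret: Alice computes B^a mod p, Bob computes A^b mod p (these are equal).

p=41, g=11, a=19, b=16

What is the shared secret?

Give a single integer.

Answer: 37

Derivation:
A = 11^19 mod 41  (bits of 19 = 10011)
  bit 0 = 1: r = r^2 * 11 mod 41 = 1^2 * 11 = 1*11 = 11
  bit 1 = 0: r = r^2 mod 41 = 11^2 = 39
  bit 2 = 0: r = r^2 mod 41 = 39^2 = 4
  bit 3 = 1: r = r^2 * 11 mod 41 = 4^2 * 11 = 16*11 = 12
  bit 4 = 1: r = r^2 * 11 mod 41 = 12^2 * 11 = 21*11 = 26
  -> A = 26
B = 11^16 mod 41  (bits of 16 = 10000)
  bit 0 = 1: r = r^2 * 11 mod 41 = 1^2 * 11 = 1*11 = 11
  bit 1 = 0: r = r^2 mod 41 = 11^2 = 39
  bit 2 = 0: r = r^2 mod 41 = 39^2 = 4
  bit 3 = 0: r = r^2 mod 41 = 4^2 = 16
  bit 4 = 0: r = r^2 mod 41 = 16^2 = 10
  -> B = 10
s = B^a = 10^19 mod 41  (bits of 19 = 10011)
  bit 0 = 1: r = r^2 * 10 mod 41 = 1^2 * 10 = 1*10 = 10
  bit 1 = 0: r = r^2 mod 41 = 10^2 = 18
  bit 2 = 0: r = r^2 mod 41 = 18^2 = 37
  bit 3 = 1: r = r^2 * 10 mod 41 = 37^2 * 10 = 16*10 = 37
  bit 4 = 1: r = r^2 * 10 mod 41 = 37^2 * 10 = 16*10 = 37
  -> s = B^a = 37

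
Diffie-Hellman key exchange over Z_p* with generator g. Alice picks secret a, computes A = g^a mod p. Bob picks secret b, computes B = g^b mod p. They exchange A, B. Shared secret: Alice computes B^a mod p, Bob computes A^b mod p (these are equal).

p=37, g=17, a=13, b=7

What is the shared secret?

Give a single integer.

A = 17^13 mod 37  (bits of 13 = 1101)
  bit 0 = 1: r = r^2 * 17 mod 37 = 1^2 * 17 = 1*17 = 17
  bit 1 = 1: r = r^2 * 17 mod 37 = 17^2 * 17 = 30*17 = 29
  bit 2 = 0: r = r^2 mod 37 = 29^2 = 27
  bit 3 = 1: r = r^2 * 17 mod 37 = 27^2 * 17 = 26*17 = 35
  -> A = 35
B = 17^7 mod 37  (bits of 7 = 111)
  bit 0 = 1: r = r^2 * 17 mod 37 = 1^2 * 17 = 1*17 = 17
  bit 1 = 1: r = r^2 * 17 mod 37 = 17^2 * 17 = 30*17 = 29
  bit 2 = 1: r = r^2 * 17 mod 37 = 29^2 * 17 = 27*17 = 15
  -> B = 15
s = B^a = 15^13 mod 37  (bits of 13 = 1101)
  bit 0 = 1: r = r^2 * 15 mod 37 = 1^2 * 15 = 1*15 = 15
  bit 1 = 1: r = r^2 * 15 mod 37 = 15^2 * 15 = 3*15 = 8
  bit 2 = 0: r = r^2 mod 37 = 8^2 = 27
  bit 3 = 1: r = r^2 * 15 mod 37 = 27^2 * 15 = 26*15 = 20
  -> s = B^a = 20

Answer: 20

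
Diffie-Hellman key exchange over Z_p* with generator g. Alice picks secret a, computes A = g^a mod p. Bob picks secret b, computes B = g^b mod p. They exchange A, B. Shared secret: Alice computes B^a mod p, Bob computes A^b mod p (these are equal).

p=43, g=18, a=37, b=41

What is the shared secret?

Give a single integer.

Answer: 19

Derivation:
A = 18^37 mod 43  (bits of 37 = 100101)
  bit 0 = 1: r = r^2 * 18 mod 43 = 1^2 * 18 = 1*18 = 18
  bit 1 = 0: r = r^2 mod 43 = 18^2 = 23
  bit 2 = 0: r = r^2 mod 43 = 23^2 = 13
  bit 3 = 1: r = r^2 * 18 mod 43 = 13^2 * 18 = 40*18 = 32
  bit 4 = 0: r = r^2 mod 43 = 32^2 = 35
  bit 5 = 1: r = r^2 * 18 mod 43 = 35^2 * 18 = 21*18 = 34
  -> A = 34
B = 18^41 mod 43  (bits of 41 = 101001)
  bit 0 = 1: r = r^2 * 18 mod 43 = 1^2 * 18 = 1*18 = 18
  bit 1 = 0: r = r^2 mod 43 = 18^2 = 23
  bit 2 = 1: r = r^2 * 18 mod 43 = 23^2 * 18 = 13*18 = 19
  bit 3 = 0: r = r^2 mod 43 = 19^2 = 17
  bit 4 = 0: r = r^2 mod 43 = 17^2 = 31
  bit 5 = 1: r = r^2 * 18 mod 43 = 31^2 * 18 = 15*18 = 12
  -> B = 12
s = B^a = 12^37 mod 43  (bits of 37 = 100101)
  bit 0 = 1: r = r^2 * 12 mod 43 = 1^2 * 12 = 1*12 = 12
  bit 1 = 0: r = r^2 mod 43 = 12^2 = 15
  bit 2 = 0: r = r^2 mod 43 = 15^2 = 10
  bit 3 = 1: r = r^2 * 12 mod 43 = 10^2 * 12 = 14*12 = 39
  bit 4 = 0: r = r^2 mod 43 = 39^2 = 16
  bit 5 = 1: r = r^2 * 12 mod 43 = 16^2 * 12 = 41*12 = 19
  -> s = B^a = 19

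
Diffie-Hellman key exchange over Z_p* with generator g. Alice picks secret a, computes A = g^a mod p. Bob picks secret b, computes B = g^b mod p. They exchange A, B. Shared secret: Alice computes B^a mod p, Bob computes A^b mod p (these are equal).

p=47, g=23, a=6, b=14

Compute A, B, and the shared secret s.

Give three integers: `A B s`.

Answer: 36 42 21

Derivation:
A = 23^6 mod 47  (bits of 6 = 110)
  bit 0 = 1: r = r^2 * 23 mod 47 = 1^2 * 23 = 1*23 = 23
  bit 1 = 1: r = r^2 * 23 mod 47 = 23^2 * 23 = 12*23 = 41
  bit 2 = 0: r = r^2 mod 47 = 41^2 = 36
  -> A = 36
B = 23^14 mod 47  (bits of 14 = 1110)
  bit 0 = 1: r = r^2 * 23 mod 47 = 1^2 * 23 = 1*23 = 23
  bit 1 = 1: r = r^2 * 23 mod 47 = 23^2 * 23 = 12*23 = 41
  bit 2 = 1: r = r^2 * 23 mod 47 = 41^2 * 23 = 36*23 = 29
  bit 3 = 0: r = r^2 mod 47 = 29^2 = 42
  -> B = 42
s = B^a = 42^6 mod 47  (bits of 6 = 110)
  bit 0 = 1: r = r^2 * 42 mod 47 = 1^2 * 42 = 1*42 = 42
  bit 1 = 1: r = r^2 * 42 mod 47 = 42^2 * 42 = 25*42 = 16
  bit 2 = 0: r = r^2 mod 47 = 16^2 = 21
  -> s = B^a = 21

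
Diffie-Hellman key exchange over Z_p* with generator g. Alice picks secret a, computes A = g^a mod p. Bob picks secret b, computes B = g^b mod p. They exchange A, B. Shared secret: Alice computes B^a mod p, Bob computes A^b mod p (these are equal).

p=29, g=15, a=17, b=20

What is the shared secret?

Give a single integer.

Answer: 20

Derivation:
A = 15^17 mod 29  (bits of 17 = 10001)
  bit 0 = 1: r = r^2 * 15 mod 29 = 1^2 * 15 = 1*15 = 15
  bit 1 = 0: r = r^2 mod 29 = 15^2 = 22
  bit 2 = 0: r = r^2 mod 29 = 22^2 = 20
  bit 3 = 0: r = r^2 mod 29 = 20^2 = 23
  bit 4 = 1: r = r^2 * 15 mod 29 = 23^2 * 15 = 7*15 = 18
  -> A = 18
B = 15^20 mod 29  (bits of 20 = 10100)
  bit 0 = 1: r = r^2 * 15 mod 29 = 1^2 * 15 = 1*15 = 15
  bit 1 = 0: r = r^2 mod 29 = 15^2 = 22
  bit 2 = 1: r = r^2 * 15 mod 29 = 22^2 * 15 = 20*15 = 10
  bit 3 = 0: r = r^2 mod 29 = 10^2 = 13
  bit 4 = 0: r = r^2 mod 29 = 13^2 = 24
  -> B = 24
s = B^a = 24^17 mod 29  (bits of 17 = 10001)
  bit 0 = 1: r = r^2 * 24 mod 29 = 1^2 * 24 = 1*24 = 24
  bit 1 = 0: r = r^2 mod 29 = 24^2 = 25
  bit 2 = 0: r = r^2 mod 29 = 25^2 = 16
  bit 3 = 0: r = r^2 mod 29 = 16^2 = 24
  bit 4 = 1: r = r^2 * 24 mod 29 = 24^2 * 24 = 25*24 = 20
  -> s = B^a = 20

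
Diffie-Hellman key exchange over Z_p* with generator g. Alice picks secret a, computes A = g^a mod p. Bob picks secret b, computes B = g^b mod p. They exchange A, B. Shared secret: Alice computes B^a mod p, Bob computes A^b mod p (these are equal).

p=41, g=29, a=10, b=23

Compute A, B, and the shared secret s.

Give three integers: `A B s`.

A = 29^10 mod 41  (bits of 10 = 1010)
  bit 0 = 1: r = r^2 * 29 mod 41 = 1^2 * 29 = 1*29 = 29
  bit 1 = 0: r = r^2 mod 41 = 29^2 = 21
  bit 2 = 1: r = r^2 * 29 mod 41 = 21^2 * 29 = 31*29 = 38
  bit 3 = 0: r = r^2 mod 41 = 38^2 = 9
  -> A = 9
B = 29^23 mod 41  (bits of 23 = 10111)
  bit 0 = 1: r = r^2 * 29 mod 41 = 1^2 * 29 = 1*29 = 29
  bit 1 = 0: r = r^2 mod 41 = 29^2 = 21
  bit 2 = 1: r = r^2 * 29 mod 41 = 21^2 * 29 = 31*29 = 38
  bit 3 = 1: r = r^2 * 29 mod 41 = 38^2 * 29 = 9*29 = 15
  bit 4 = 1: r = r^2 * 29 mod 41 = 15^2 * 29 = 20*29 = 6
  -> B = 6
s = B^a = 6^10 mod 41  (bits of 10 = 1010)
  bit 0 = 1: r = r^2 * 6 mod 41 = 1^2 * 6 = 1*6 = 6
  bit 1 = 0: r = r^2 mod 41 = 6^2 = 36
  bit 2 = 1: r = r^2 * 6 mod 41 = 36^2 * 6 = 25*6 = 27
  bit 3 = 0: r = r^2 mod 41 = 27^2 = 32
  -> s = B^a = 32

Answer: 9 6 32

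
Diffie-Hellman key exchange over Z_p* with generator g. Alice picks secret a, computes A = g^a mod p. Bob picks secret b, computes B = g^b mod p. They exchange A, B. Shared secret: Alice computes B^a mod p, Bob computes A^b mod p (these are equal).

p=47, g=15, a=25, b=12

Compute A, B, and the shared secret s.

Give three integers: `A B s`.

A = 15^25 mod 47  (bits of 25 = 11001)
  bit 0 = 1: r = r^2 * 15 mod 47 = 1^2 * 15 = 1*15 = 15
  bit 1 = 1: r = r^2 * 15 mod 47 = 15^2 * 15 = 37*15 = 38
  bit 2 = 0: r = r^2 mod 47 = 38^2 = 34
  bit 3 = 0: r = r^2 mod 47 = 34^2 = 28
  bit 4 = 1: r = r^2 * 15 mod 47 = 28^2 * 15 = 32*15 = 10
  -> A = 10
B = 15^12 mod 47  (bits of 12 = 1100)
  bit 0 = 1: r = r^2 * 15 mod 47 = 1^2 * 15 = 1*15 = 15
  bit 1 = 1: r = r^2 * 15 mod 47 = 15^2 * 15 = 37*15 = 38
  bit 2 = 0: r = r^2 mod 47 = 38^2 = 34
  bit 3 = 0: r = r^2 mod 47 = 34^2 = 28
  -> B = 28
s = B^a = 28^25 mod 47  (bits of 25 = 11001)
  bit 0 = 1: r = r^2 * 28 mod 47 = 1^2 * 28 = 1*28 = 28
  bit 1 = 1: r = r^2 * 28 mod 47 = 28^2 * 28 = 32*28 = 3
  bit 2 = 0: r = r^2 mod 47 = 3^2 = 9
  bit 3 = 0: r = r^2 mod 47 = 9^2 = 34
  bit 4 = 1: r = r^2 * 28 mod 47 = 34^2 * 28 = 28*28 = 32
  -> s = B^a = 32

Answer: 10 28 32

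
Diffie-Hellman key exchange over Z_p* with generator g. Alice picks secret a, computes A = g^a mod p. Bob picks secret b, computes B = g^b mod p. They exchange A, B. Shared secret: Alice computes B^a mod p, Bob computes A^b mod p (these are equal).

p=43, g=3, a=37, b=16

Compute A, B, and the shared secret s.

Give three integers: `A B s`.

A = 3^37 mod 43  (bits of 37 = 100101)
  bit 0 = 1: r = r^2 * 3 mod 43 = 1^2 * 3 = 1*3 = 3
  bit 1 = 0: r = r^2 mod 43 = 3^2 = 9
  bit 2 = 0: r = r^2 mod 43 = 9^2 = 38
  bit 3 = 1: r = r^2 * 3 mod 43 = 38^2 * 3 = 25*3 = 32
  bit 4 = 0: r = r^2 mod 43 = 32^2 = 35
  bit 5 = 1: r = r^2 * 3 mod 43 = 35^2 * 3 = 21*3 = 20
  -> A = 20
B = 3^16 mod 43  (bits of 16 = 10000)
  bit 0 = 1: r = r^2 * 3 mod 43 = 1^2 * 3 = 1*3 = 3
  bit 1 = 0: r = r^2 mod 43 = 3^2 = 9
  bit 2 = 0: r = r^2 mod 43 = 9^2 = 38
  bit 3 = 0: r = r^2 mod 43 = 38^2 = 25
  bit 4 = 0: r = r^2 mod 43 = 25^2 = 23
  -> B = 23
s = B^a = 23^37 mod 43  (bits of 37 = 100101)
  bit 0 = 1: r = r^2 * 23 mod 43 = 1^2 * 23 = 1*23 = 23
  bit 1 = 0: r = r^2 mod 43 = 23^2 = 13
  bit 2 = 0: r = r^2 mod 43 = 13^2 = 40
  bit 3 = 1: r = r^2 * 23 mod 43 = 40^2 * 23 = 9*23 = 35
  bit 4 = 0: r = r^2 mod 43 = 35^2 = 21
  bit 5 = 1: r = r^2 * 23 mod 43 = 21^2 * 23 = 11*23 = 38
  -> s = B^a = 38

Answer: 20 23 38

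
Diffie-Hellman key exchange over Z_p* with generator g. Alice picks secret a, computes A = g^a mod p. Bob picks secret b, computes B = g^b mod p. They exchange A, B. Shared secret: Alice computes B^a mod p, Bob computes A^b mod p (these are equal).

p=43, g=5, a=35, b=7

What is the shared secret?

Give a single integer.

Answer: 7

Derivation:
A = 5^35 mod 43  (bits of 35 = 100011)
  bit 0 = 1: r = r^2 * 5 mod 43 = 1^2 * 5 = 1*5 = 5
  bit 1 = 0: r = r^2 mod 43 = 5^2 = 25
  bit 2 = 0: r = r^2 mod 43 = 25^2 = 23
  bit 3 = 0: r = r^2 mod 43 = 23^2 = 13
  bit 4 = 1: r = r^2 * 5 mod 43 = 13^2 * 5 = 40*5 = 28
  bit 5 = 1: r = r^2 * 5 mod 43 = 28^2 * 5 = 10*5 = 7
  -> A = 7
B = 5^7 mod 43  (bits of 7 = 111)
  bit 0 = 1: r = r^2 * 5 mod 43 = 1^2 * 5 = 1*5 = 5
  bit 1 = 1: r = r^2 * 5 mod 43 = 5^2 * 5 = 25*5 = 39
  bit 2 = 1: r = r^2 * 5 mod 43 = 39^2 * 5 = 16*5 = 37
  -> B = 37
s = B^a = 37^35 mod 43  (bits of 35 = 100011)
  bit 0 = 1: r = r^2 * 37 mod 43 = 1^2 * 37 = 1*37 = 37
  bit 1 = 0: r = r^2 mod 43 = 37^2 = 36
  bit 2 = 0: r = r^2 mod 43 = 36^2 = 6
  bit 3 = 0: r = r^2 mod 43 = 6^2 = 36
  bit 4 = 1: r = r^2 * 37 mod 43 = 36^2 * 37 = 6*37 = 7
  bit 5 = 1: r = r^2 * 37 mod 43 = 7^2 * 37 = 6*37 = 7
  -> s = B^a = 7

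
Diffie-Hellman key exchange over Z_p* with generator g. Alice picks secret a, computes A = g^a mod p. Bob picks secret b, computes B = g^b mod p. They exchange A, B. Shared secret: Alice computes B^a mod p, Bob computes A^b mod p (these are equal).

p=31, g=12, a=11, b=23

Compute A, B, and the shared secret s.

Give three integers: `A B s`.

Answer: 21 22 17

Derivation:
A = 12^11 mod 31  (bits of 11 = 1011)
  bit 0 = 1: r = r^2 * 12 mod 31 = 1^2 * 12 = 1*12 = 12
  bit 1 = 0: r = r^2 mod 31 = 12^2 = 20
  bit 2 = 1: r = r^2 * 12 mod 31 = 20^2 * 12 = 28*12 = 26
  bit 3 = 1: r = r^2 * 12 mod 31 = 26^2 * 12 = 25*12 = 21
  -> A = 21
B = 12^23 mod 31  (bits of 23 = 10111)
  bit 0 = 1: r = r^2 * 12 mod 31 = 1^2 * 12 = 1*12 = 12
  bit 1 = 0: r = r^2 mod 31 = 12^2 = 20
  bit 2 = 1: r = r^2 * 12 mod 31 = 20^2 * 12 = 28*12 = 26
  bit 3 = 1: r = r^2 * 12 mod 31 = 26^2 * 12 = 25*12 = 21
  bit 4 = 1: r = r^2 * 12 mod 31 = 21^2 * 12 = 7*12 = 22
  -> B = 22
s = B^a = 22^11 mod 31  (bits of 11 = 1011)
  bit 0 = 1: r = r^2 * 22 mod 31 = 1^2 * 22 = 1*22 = 22
  bit 1 = 0: r = r^2 mod 31 = 22^2 = 19
  bit 2 = 1: r = r^2 * 22 mod 31 = 19^2 * 22 = 20*22 = 6
  bit 3 = 1: r = r^2 * 22 mod 31 = 6^2 * 22 = 5*22 = 17
  -> s = B^a = 17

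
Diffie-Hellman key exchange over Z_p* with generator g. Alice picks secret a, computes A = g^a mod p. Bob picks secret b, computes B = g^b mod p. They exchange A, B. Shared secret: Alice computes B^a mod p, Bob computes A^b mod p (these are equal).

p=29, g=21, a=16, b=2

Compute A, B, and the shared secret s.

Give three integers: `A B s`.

A = 21^16 mod 29  (bits of 16 = 10000)
  bit 0 = 1: r = r^2 * 21 mod 29 = 1^2 * 21 = 1*21 = 21
  bit 1 = 0: r = r^2 mod 29 = 21^2 = 6
  bit 2 = 0: r = r^2 mod 29 = 6^2 = 7
  bit 3 = 0: r = r^2 mod 29 = 7^2 = 20
  bit 4 = 0: r = r^2 mod 29 = 20^2 = 23
  -> A = 23
B = 21^2 mod 29  (bits of 2 = 10)
  bit 0 = 1: r = r^2 * 21 mod 29 = 1^2 * 21 = 1*21 = 21
  bit 1 = 0: r = r^2 mod 29 = 21^2 = 6
  -> B = 6
s = B^a = 6^16 mod 29  (bits of 16 = 10000)
  bit 0 = 1: r = r^2 * 6 mod 29 = 1^2 * 6 = 1*6 = 6
  bit 1 = 0: r = r^2 mod 29 = 6^2 = 7
  bit 2 = 0: r = r^2 mod 29 = 7^2 = 20
  bit 3 = 0: r = r^2 mod 29 = 20^2 = 23
  bit 4 = 0: r = r^2 mod 29 = 23^2 = 7
  -> s = B^a = 7

Answer: 23 6 7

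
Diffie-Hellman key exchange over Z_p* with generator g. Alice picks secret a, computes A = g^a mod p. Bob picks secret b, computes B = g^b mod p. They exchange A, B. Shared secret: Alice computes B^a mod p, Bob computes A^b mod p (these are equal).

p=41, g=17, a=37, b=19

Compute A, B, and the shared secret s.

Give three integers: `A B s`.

Answer: 35 12 7

Derivation:
A = 17^37 mod 41  (bits of 37 = 100101)
  bit 0 = 1: r = r^2 * 17 mod 41 = 1^2 * 17 = 1*17 = 17
  bit 1 = 0: r = r^2 mod 41 = 17^2 = 2
  bit 2 = 0: r = r^2 mod 41 = 2^2 = 4
  bit 3 = 1: r = r^2 * 17 mod 41 = 4^2 * 17 = 16*17 = 26
  bit 4 = 0: r = r^2 mod 41 = 26^2 = 20
  bit 5 = 1: r = r^2 * 17 mod 41 = 20^2 * 17 = 31*17 = 35
  -> A = 35
B = 17^19 mod 41  (bits of 19 = 10011)
  bit 0 = 1: r = r^2 * 17 mod 41 = 1^2 * 17 = 1*17 = 17
  bit 1 = 0: r = r^2 mod 41 = 17^2 = 2
  bit 2 = 0: r = r^2 mod 41 = 2^2 = 4
  bit 3 = 1: r = r^2 * 17 mod 41 = 4^2 * 17 = 16*17 = 26
  bit 4 = 1: r = r^2 * 17 mod 41 = 26^2 * 17 = 20*17 = 12
  -> B = 12
s = B^a = 12^37 mod 41  (bits of 37 = 100101)
  bit 0 = 1: r = r^2 * 12 mod 41 = 1^2 * 12 = 1*12 = 12
  bit 1 = 0: r = r^2 mod 41 = 12^2 = 21
  bit 2 = 0: r = r^2 mod 41 = 21^2 = 31
  bit 3 = 1: r = r^2 * 12 mod 41 = 31^2 * 12 = 18*12 = 11
  bit 4 = 0: r = r^2 mod 41 = 11^2 = 39
  bit 5 = 1: r = r^2 * 12 mod 41 = 39^2 * 12 = 4*12 = 7
  -> s = B^a = 7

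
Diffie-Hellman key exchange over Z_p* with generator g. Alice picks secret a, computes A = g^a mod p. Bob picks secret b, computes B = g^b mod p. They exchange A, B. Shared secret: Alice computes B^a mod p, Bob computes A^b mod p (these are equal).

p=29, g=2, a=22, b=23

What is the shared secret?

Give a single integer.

A = 2^22 mod 29  (bits of 22 = 10110)
  bit 0 = 1: r = r^2 * 2 mod 29 = 1^2 * 2 = 1*2 = 2
  bit 1 = 0: r = r^2 mod 29 = 2^2 = 4
  bit 2 = 1: r = r^2 * 2 mod 29 = 4^2 * 2 = 16*2 = 3
  bit 3 = 1: r = r^2 * 2 mod 29 = 3^2 * 2 = 9*2 = 18
  bit 4 = 0: r = r^2 mod 29 = 18^2 = 5
  -> A = 5
B = 2^23 mod 29  (bits of 23 = 10111)
  bit 0 = 1: r = r^2 * 2 mod 29 = 1^2 * 2 = 1*2 = 2
  bit 1 = 0: r = r^2 mod 29 = 2^2 = 4
  bit 2 = 1: r = r^2 * 2 mod 29 = 4^2 * 2 = 16*2 = 3
  bit 3 = 1: r = r^2 * 2 mod 29 = 3^2 * 2 = 9*2 = 18
  bit 4 = 1: r = r^2 * 2 mod 29 = 18^2 * 2 = 5*2 = 10
  -> B = 10
s = B^a = 10^22 mod 29  (bits of 22 = 10110)
  bit 0 = 1: r = r^2 * 10 mod 29 = 1^2 * 10 = 1*10 = 10
  bit 1 = 0: r = r^2 mod 29 = 10^2 = 13
  bit 2 = 1: r = r^2 * 10 mod 29 = 13^2 * 10 = 24*10 = 8
  bit 3 = 1: r = r^2 * 10 mod 29 = 8^2 * 10 = 6*10 = 2
  bit 4 = 0: r = r^2 mod 29 = 2^2 = 4
  -> s = B^a = 4

Answer: 4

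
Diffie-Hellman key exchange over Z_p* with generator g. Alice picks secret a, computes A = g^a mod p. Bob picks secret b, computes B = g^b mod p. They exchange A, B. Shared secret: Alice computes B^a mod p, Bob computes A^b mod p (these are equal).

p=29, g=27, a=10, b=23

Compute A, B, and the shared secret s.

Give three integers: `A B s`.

Answer: 9 19 6

Derivation:
A = 27^10 mod 29  (bits of 10 = 1010)
  bit 0 = 1: r = r^2 * 27 mod 29 = 1^2 * 27 = 1*27 = 27
  bit 1 = 0: r = r^2 mod 29 = 27^2 = 4
  bit 2 = 1: r = r^2 * 27 mod 29 = 4^2 * 27 = 16*27 = 26
  bit 3 = 0: r = r^2 mod 29 = 26^2 = 9
  -> A = 9
B = 27^23 mod 29  (bits of 23 = 10111)
  bit 0 = 1: r = r^2 * 27 mod 29 = 1^2 * 27 = 1*27 = 27
  bit 1 = 0: r = r^2 mod 29 = 27^2 = 4
  bit 2 = 1: r = r^2 * 27 mod 29 = 4^2 * 27 = 16*27 = 26
  bit 3 = 1: r = r^2 * 27 mod 29 = 26^2 * 27 = 9*27 = 11
  bit 4 = 1: r = r^2 * 27 mod 29 = 11^2 * 27 = 5*27 = 19
  -> B = 19
s = B^a = 19^10 mod 29  (bits of 10 = 1010)
  bit 0 = 1: r = r^2 * 19 mod 29 = 1^2 * 19 = 1*19 = 19
  bit 1 = 0: r = r^2 mod 29 = 19^2 = 13
  bit 2 = 1: r = r^2 * 19 mod 29 = 13^2 * 19 = 24*19 = 21
  bit 3 = 0: r = r^2 mod 29 = 21^2 = 6
  -> s = B^a = 6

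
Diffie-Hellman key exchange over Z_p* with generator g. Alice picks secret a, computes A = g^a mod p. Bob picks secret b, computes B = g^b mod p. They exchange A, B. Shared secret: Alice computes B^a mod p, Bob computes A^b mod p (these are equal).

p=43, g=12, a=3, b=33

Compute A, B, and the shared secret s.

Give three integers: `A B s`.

Answer: 8 32 2

Derivation:
A = 12^3 mod 43  (bits of 3 = 11)
  bit 0 = 1: r = r^2 * 12 mod 43 = 1^2 * 12 = 1*12 = 12
  bit 1 = 1: r = r^2 * 12 mod 43 = 12^2 * 12 = 15*12 = 8
  -> A = 8
B = 12^33 mod 43  (bits of 33 = 100001)
  bit 0 = 1: r = r^2 * 12 mod 43 = 1^2 * 12 = 1*12 = 12
  bit 1 = 0: r = r^2 mod 43 = 12^2 = 15
  bit 2 = 0: r = r^2 mod 43 = 15^2 = 10
  bit 3 = 0: r = r^2 mod 43 = 10^2 = 14
  bit 4 = 0: r = r^2 mod 43 = 14^2 = 24
  bit 5 = 1: r = r^2 * 12 mod 43 = 24^2 * 12 = 17*12 = 32
  -> B = 32
s = B^a = 32^3 mod 43  (bits of 3 = 11)
  bit 0 = 1: r = r^2 * 32 mod 43 = 1^2 * 32 = 1*32 = 32
  bit 1 = 1: r = r^2 * 32 mod 43 = 32^2 * 32 = 35*32 = 2
  -> s = B^a = 2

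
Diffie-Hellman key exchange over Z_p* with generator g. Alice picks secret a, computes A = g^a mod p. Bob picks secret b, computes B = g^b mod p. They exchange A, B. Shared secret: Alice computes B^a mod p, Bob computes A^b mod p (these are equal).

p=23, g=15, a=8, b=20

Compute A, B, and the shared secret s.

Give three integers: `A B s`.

A = 15^8 mod 23  (bits of 8 = 1000)
  bit 0 = 1: r = r^2 * 15 mod 23 = 1^2 * 15 = 1*15 = 15
  bit 1 = 0: r = r^2 mod 23 = 15^2 = 18
  bit 2 = 0: r = r^2 mod 23 = 18^2 = 2
  bit 3 = 0: r = r^2 mod 23 = 2^2 = 4
  -> A = 4
B = 15^20 mod 23  (bits of 20 = 10100)
  bit 0 = 1: r = r^2 * 15 mod 23 = 1^2 * 15 = 1*15 = 15
  bit 1 = 0: r = r^2 mod 23 = 15^2 = 18
  bit 2 = 1: r = r^2 * 15 mod 23 = 18^2 * 15 = 2*15 = 7
  bit 3 = 0: r = r^2 mod 23 = 7^2 = 3
  bit 4 = 0: r = r^2 mod 23 = 3^2 = 9
  -> B = 9
s = B^a = 9^8 mod 23  (bits of 8 = 1000)
  bit 0 = 1: r = r^2 * 9 mod 23 = 1^2 * 9 = 1*9 = 9
  bit 1 = 0: r = r^2 mod 23 = 9^2 = 12
  bit 2 = 0: r = r^2 mod 23 = 12^2 = 6
  bit 3 = 0: r = r^2 mod 23 = 6^2 = 13
  -> s = B^a = 13

Answer: 4 9 13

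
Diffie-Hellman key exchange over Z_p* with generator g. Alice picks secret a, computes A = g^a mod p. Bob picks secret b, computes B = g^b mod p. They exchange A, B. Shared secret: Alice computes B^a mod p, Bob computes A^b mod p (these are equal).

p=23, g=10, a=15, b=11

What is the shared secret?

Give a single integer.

Answer: 22

Derivation:
A = 10^15 mod 23  (bits of 15 = 1111)
  bit 0 = 1: r = r^2 * 10 mod 23 = 1^2 * 10 = 1*10 = 10
  bit 1 = 1: r = r^2 * 10 mod 23 = 10^2 * 10 = 8*10 = 11
  bit 2 = 1: r = r^2 * 10 mod 23 = 11^2 * 10 = 6*10 = 14
  bit 3 = 1: r = r^2 * 10 mod 23 = 14^2 * 10 = 12*10 = 5
  -> A = 5
B = 10^11 mod 23  (bits of 11 = 1011)
  bit 0 = 1: r = r^2 * 10 mod 23 = 1^2 * 10 = 1*10 = 10
  bit 1 = 0: r = r^2 mod 23 = 10^2 = 8
  bit 2 = 1: r = r^2 * 10 mod 23 = 8^2 * 10 = 18*10 = 19
  bit 3 = 1: r = r^2 * 10 mod 23 = 19^2 * 10 = 16*10 = 22
  -> B = 22
s = B^a = 22^15 mod 23  (bits of 15 = 1111)
  bit 0 = 1: r = r^2 * 22 mod 23 = 1^2 * 22 = 1*22 = 22
  bit 1 = 1: r = r^2 * 22 mod 23 = 22^2 * 22 = 1*22 = 22
  bit 2 = 1: r = r^2 * 22 mod 23 = 22^2 * 22 = 1*22 = 22
  bit 3 = 1: r = r^2 * 22 mod 23 = 22^2 * 22 = 1*22 = 22
  -> s = B^a = 22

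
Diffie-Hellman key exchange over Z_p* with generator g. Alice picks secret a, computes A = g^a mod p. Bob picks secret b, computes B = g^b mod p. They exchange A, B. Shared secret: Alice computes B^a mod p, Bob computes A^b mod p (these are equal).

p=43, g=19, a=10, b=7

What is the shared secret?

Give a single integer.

Answer: 6

Derivation:
A = 19^10 mod 43  (bits of 10 = 1010)
  bit 0 = 1: r = r^2 * 19 mod 43 = 1^2 * 19 = 1*19 = 19
  bit 1 = 0: r = r^2 mod 43 = 19^2 = 17
  bit 2 = 1: r = r^2 * 19 mod 43 = 17^2 * 19 = 31*19 = 30
  bit 3 = 0: r = r^2 mod 43 = 30^2 = 40
  -> A = 40
B = 19^7 mod 43  (bits of 7 = 111)
  bit 0 = 1: r = r^2 * 19 mod 43 = 1^2 * 19 = 1*19 = 19
  bit 1 = 1: r = r^2 * 19 mod 43 = 19^2 * 19 = 17*19 = 22
  bit 2 = 1: r = r^2 * 19 mod 43 = 22^2 * 19 = 11*19 = 37
  -> B = 37
s = B^a = 37^10 mod 43  (bits of 10 = 1010)
  bit 0 = 1: r = r^2 * 37 mod 43 = 1^2 * 37 = 1*37 = 37
  bit 1 = 0: r = r^2 mod 43 = 37^2 = 36
  bit 2 = 1: r = r^2 * 37 mod 43 = 36^2 * 37 = 6*37 = 7
  bit 3 = 0: r = r^2 mod 43 = 7^2 = 6
  -> s = B^a = 6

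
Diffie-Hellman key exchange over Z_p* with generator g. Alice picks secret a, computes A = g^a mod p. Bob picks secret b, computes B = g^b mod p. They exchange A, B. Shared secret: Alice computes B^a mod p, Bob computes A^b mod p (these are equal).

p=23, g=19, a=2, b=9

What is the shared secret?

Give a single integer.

Answer: 8

Derivation:
A = 19^2 mod 23  (bits of 2 = 10)
  bit 0 = 1: r = r^2 * 19 mod 23 = 1^2 * 19 = 1*19 = 19
  bit 1 = 0: r = r^2 mod 23 = 19^2 = 16
  -> A = 16
B = 19^9 mod 23  (bits of 9 = 1001)
  bit 0 = 1: r = r^2 * 19 mod 23 = 1^2 * 19 = 1*19 = 19
  bit 1 = 0: r = r^2 mod 23 = 19^2 = 16
  bit 2 = 0: r = r^2 mod 23 = 16^2 = 3
  bit 3 = 1: r = r^2 * 19 mod 23 = 3^2 * 19 = 9*19 = 10
  -> B = 10
s = B^a = 10^2 mod 23  (bits of 2 = 10)
  bit 0 = 1: r = r^2 * 10 mod 23 = 1^2 * 10 = 1*10 = 10
  bit 1 = 0: r = r^2 mod 23 = 10^2 = 8
  -> s = B^a = 8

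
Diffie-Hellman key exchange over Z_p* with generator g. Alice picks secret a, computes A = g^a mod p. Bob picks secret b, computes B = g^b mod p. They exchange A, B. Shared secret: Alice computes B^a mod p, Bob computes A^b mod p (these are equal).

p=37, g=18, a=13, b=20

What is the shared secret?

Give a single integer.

Answer: 12

Derivation:
A = 18^13 mod 37  (bits of 13 = 1101)
  bit 0 = 1: r = r^2 * 18 mod 37 = 1^2 * 18 = 1*18 = 18
  bit 1 = 1: r = r^2 * 18 mod 37 = 18^2 * 18 = 28*18 = 23
  bit 2 = 0: r = r^2 mod 37 = 23^2 = 11
  bit 3 = 1: r = r^2 * 18 mod 37 = 11^2 * 18 = 10*18 = 32
  -> A = 32
B = 18^20 mod 37  (bits of 20 = 10100)
  bit 0 = 1: r = r^2 * 18 mod 37 = 1^2 * 18 = 1*18 = 18
  bit 1 = 0: r = r^2 mod 37 = 18^2 = 28
  bit 2 = 1: r = r^2 * 18 mod 37 = 28^2 * 18 = 7*18 = 15
  bit 3 = 0: r = r^2 mod 37 = 15^2 = 3
  bit 4 = 0: r = r^2 mod 37 = 3^2 = 9
  -> B = 9
s = B^a = 9^13 mod 37  (bits of 13 = 1101)
  bit 0 = 1: r = r^2 * 9 mod 37 = 1^2 * 9 = 1*9 = 9
  bit 1 = 1: r = r^2 * 9 mod 37 = 9^2 * 9 = 7*9 = 26
  bit 2 = 0: r = r^2 mod 37 = 26^2 = 10
  bit 3 = 1: r = r^2 * 9 mod 37 = 10^2 * 9 = 26*9 = 12
  -> s = B^a = 12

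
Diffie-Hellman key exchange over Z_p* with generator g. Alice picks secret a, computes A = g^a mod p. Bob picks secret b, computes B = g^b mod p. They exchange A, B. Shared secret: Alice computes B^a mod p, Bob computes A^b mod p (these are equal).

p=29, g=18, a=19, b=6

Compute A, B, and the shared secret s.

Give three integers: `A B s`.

Answer: 14 9 5

Derivation:
A = 18^19 mod 29  (bits of 19 = 10011)
  bit 0 = 1: r = r^2 * 18 mod 29 = 1^2 * 18 = 1*18 = 18
  bit 1 = 0: r = r^2 mod 29 = 18^2 = 5
  bit 2 = 0: r = r^2 mod 29 = 5^2 = 25
  bit 3 = 1: r = r^2 * 18 mod 29 = 25^2 * 18 = 16*18 = 27
  bit 4 = 1: r = r^2 * 18 mod 29 = 27^2 * 18 = 4*18 = 14
  -> A = 14
B = 18^6 mod 29  (bits of 6 = 110)
  bit 0 = 1: r = r^2 * 18 mod 29 = 1^2 * 18 = 1*18 = 18
  bit 1 = 1: r = r^2 * 18 mod 29 = 18^2 * 18 = 5*18 = 3
  bit 2 = 0: r = r^2 mod 29 = 3^2 = 9
  -> B = 9
s = B^a = 9^19 mod 29  (bits of 19 = 10011)
  bit 0 = 1: r = r^2 * 9 mod 29 = 1^2 * 9 = 1*9 = 9
  bit 1 = 0: r = r^2 mod 29 = 9^2 = 23
  bit 2 = 0: r = r^2 mod 29 = 23^2 = 7
  bit 3 = 1: r = r^2 * 9 mod 29 = 7^2 * 9 = 20*9 = 6
  bit 4 = 1: r = r^2 * 9 mod 29 = 6^2 * 9 = 7*9 = 5
  -> s = B^a = 5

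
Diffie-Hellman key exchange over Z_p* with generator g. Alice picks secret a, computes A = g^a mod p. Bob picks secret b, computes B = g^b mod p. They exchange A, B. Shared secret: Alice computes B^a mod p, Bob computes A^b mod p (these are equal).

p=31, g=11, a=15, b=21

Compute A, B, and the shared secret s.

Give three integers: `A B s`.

Answer: 30 27 30

Derivation:
A = 11^15 mod 31  (bits of 15 = 1111)
  bit 0 = 1: r = r^2 * 11 mod 31 = 1^2 * 11 = 1*11 = 11
  bit 1 = 1: r = r^2 * 11 mod 31 = 11^2 * 11 = 28*11 = 29
  bit 2 = 1: r = r^2 * 11 mod 31 = 29^2 * 11 = 4*11 = 13
  bit 3 = 1: r = r^2 * 11 mod 31 = 13^2 * 11 = 14*11 = 30
  -> A = 30
B = 11^21 mod 31  (bits of 21 = 10101)
  bit 0 = 1: r = r^2 * 11 mod 31 = 1^2 * 11 = 1*11 = 11
  bit 1 = 0: r = r^2 mod 31 = 11^2 = 28
  bit 2 = 1: r = r^2 * 11 mod 31 = 28^2 * 11 = 9*11 = 6
  bit 3 = 0: r = r^2 mod 31 = 6^2 = 5
  bit 4 = 1: r = r^2 * 11 mod 31 = 5^2 * 11 = 25*11 = 27
  -> B = 27
s = B^a = 27^15 mod 31  (bits of 15 = 1111)
  bit 0 = 1: r = r^2 * 27 mod 31 = 1^2 * 27 = 1*27 = 27
  bit 1 = 1: r = r^2 * 27 mod 31 = 27^2 * 27 = 16*27 = 29
  bit 2 = 1: r = r^2 * 27 mod 31 = 29^2 * 27 = 4*27 = 15
  bit 3 = 1: r = r^2 * 27 mod 31 = 15^2 * 27 = 8*27 = 30
  -> s = B^a = 30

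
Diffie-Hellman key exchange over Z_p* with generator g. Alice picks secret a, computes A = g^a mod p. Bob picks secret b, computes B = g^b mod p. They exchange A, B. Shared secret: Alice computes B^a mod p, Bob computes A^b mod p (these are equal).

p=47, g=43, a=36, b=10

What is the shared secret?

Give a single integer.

A = 43^36 mod 47  (bits of 36 = 100100)
  bit 0 = 1: r = r^2 * 43 mod 47 = 1^2 * 43 = 1*43 = 43
  bit 1 = 0: r = r^2 mod 47 = 43^2 = 16
  bit 2 = 0: r = r^2 mod 47 = 16^2 = 21
  bit 3 = 1: r = r^2 * 43 mod 47 = 21^2 * 43 = 18*43 = 22
  bit 4 = 0: r = r^2 mod 47 = 22^2 = 14
  bit 5 = 0: r = r^2 mod 47 = 14^2 = 8
  -> A = 8
B = 43^10 mod 47  (bits of 10 = 1010)
  bit 0 = 1: r = r^2 * 43 mod 47 = 1^2 * 43 = 1*43 = 43
  bit 1 = 0: r = r^2 mod 47 = 43^2 = 16
  bit 2 = 1: r = r^2 * 43 mod 47 = 16^2 * 43 = 21*43 = 10
  bit 3 = 0: r = r^2 mod 47 = 10^2 = 6
  -> B = 6
s = B^a = 6^36 mod 47  (bits of 36 = 100100)
  bit 0 = 1: r = r^2 * 6 mod 47 = 1^2 * 6 = 1*6 = 6
  bit 1 = 0: r = r^2 mod 47 = 6^2 = 36
  bit 2 = 0: r = r^2 mod 47 = 36^2 = 27
  bit 3 = 1: r = r^2 * 6 mod 47 = 27^2 * 6 = 24*6 = 3
  bit 4 = 0: r = r^2 mod 47 = 3^2 = 9
  bit 5 = 0: r = r^2 mod 47 = 9^2 = 34
  -> s = B^a = 34

Answer: 34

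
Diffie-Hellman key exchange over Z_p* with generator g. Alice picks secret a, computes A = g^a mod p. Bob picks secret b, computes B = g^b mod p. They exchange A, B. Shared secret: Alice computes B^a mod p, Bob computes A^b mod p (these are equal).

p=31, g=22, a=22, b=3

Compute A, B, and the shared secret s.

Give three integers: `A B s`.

A = 22^22 mod 31  (bits of 22 = 10110)
  bit 0 = 1: r = r^2 * 22 mod 31 = 1^2 * 22 = 1*22 = 22
  bit 1 = 0: r = r^2 mod 31 = 22^2 = 19
  bit 2 = 1: r = r^2 * 22 mod 31 = 19^2 * 22 = 20*22 = 6
  bit 3 = 1: r = r^2 * 22 mod 31 = 6^2 * 22 = 5*22 = 17
  bit 4 = 0: r = r^2 mod 31 = 17^2 = 10
  -> A = 10
B = 22^3 mod 31  (bits of 3 = 11)
  bit 0 = 1: r = r^2 * 22 mod 31 = 1^2 * 22 = 1*22 = 22
  bit 1 = 1: r = r^2 * 22 mod 31 = 22^2 * 22 = 19*22 = 15
  -> B = 15
s = B^a = 15^22 mod 31  (bits of 22 = 10110)
  bit 0 = 1: r = r^2 * 15 mod 31 = 1^2 * 15 = 1*15 = 15
  bit 1 = 0: r = r^2 mod 31 = 15^2 = 8
  bit 2 = 1: r = r^2 * 15 mod 31 = 8^2 * 15 = 2*15 = 30
  bit 3 = 1: r = r^2 * 15 mod 31 = 30^2 * 15 = 1*15 = 15
  bit 4 = 0: r = r^2 mod 31 = 15^2 = 8
  -> s = B^a = 8

Answer: 10 15 8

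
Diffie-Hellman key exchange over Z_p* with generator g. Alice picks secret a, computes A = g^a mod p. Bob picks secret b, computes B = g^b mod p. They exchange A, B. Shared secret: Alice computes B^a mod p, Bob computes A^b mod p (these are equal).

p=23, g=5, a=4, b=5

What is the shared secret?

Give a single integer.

Answer: 12

Derivation:
A = 5^4 mod 23  (bits of 4 = 100)
  bit 0 = 1: r = r^2 * 5 mod 23 = 1^2 * 5 = 1*5 = 5
  bit 1 = 0: r = r^2 mod 23 = 5^2 = 2
  bit 2 = 0: r = r^2 mod 23 = 2^2 = 4
  -> A = 4
B = 5^5 mod 23  (bits of 5 = 101)
  bit 0 = 1: r = r^2 * 5 mod 23 = 1^2 * 5 = 1*5 = 5
  bit 1 = 0: r = r^2 mod 23 = 5^2 = 2
  bit 2 = 1: r = r^2 * 5 mod 23 = 2^2 * 5 = 4*5 = 20
  -> B = 20
s = B^a = 20^4 mod 23  (bits of 4 = 100)
  bit 0 = 1: r = r^2 * 20 mod 23 = 1^2 * 20 = 1*20 = 20
  bit 1 = 0: r = r^2 mod 23 = 20^2 = 9
  bit 2 = 0: r = r^2 mod 23 = 9^2 = 12
  -> s = B^a = 12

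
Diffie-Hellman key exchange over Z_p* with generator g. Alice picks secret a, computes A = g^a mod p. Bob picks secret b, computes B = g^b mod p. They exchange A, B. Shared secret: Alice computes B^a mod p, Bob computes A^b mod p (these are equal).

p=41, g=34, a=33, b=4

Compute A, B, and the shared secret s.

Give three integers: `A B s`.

A = 34^33 mod 41  (bits of 33 = 100001)
  bit 0 = 1: r = r^2 * 34 mod 41 = 1^2 * 34 = 1*34 = 34
  bit 1 = 0: r = r^2 mod 41 = 34^2 = 8
  bit 2 = 0: r = r^2 mod 41 = 8^2 = 23
  bit 3 = 0: r = r^2 mod 41 = 23^2 = 37
  bit 4 = 0: r = r^2 mod 41 = 37^2 = 16
  bit 5 = 1: r = r^2 * 34 mod 41 = 16^2 * 34 = 10*34 = 12
  -> A = 12
B = 34^4 mod 41  (bits of 4 = 100)
  bit 0 = 1: r = r^2 * 34 mod 41 = 1^2 * 34 = 1*34 = 34
  bit 1 = 0: r = r^2 mod 41 = 34^2 = 8
  bit 2 = 0: r = r^2 mod 41 = 8^2 = 23
  -> B = 23
s = B^a = 23^33 mod 41  (bits of 33 = 100001)
  bit 0 = 1: r = r^2 * 23 mod 41 = 1^2 * 23 = 1*23 = 23
  bit 1 = 0: r = r^2 mod 41 = 23^2 = 37
  bit 2 = 0: r = r^2 mod 41 = 37^2 = 16
  bit 3 = 0: r = r^2 mod 41 = 16^2 = 10
  bit 4 = 0: r = r^2 mod 41 = 10^2 = 18
  bit 5 = 1: r = r^2 * 23 mod 41 = 18^2 * 23 = 37*23 = 31
  -> s = B^a = 31

Answer: 12 23 31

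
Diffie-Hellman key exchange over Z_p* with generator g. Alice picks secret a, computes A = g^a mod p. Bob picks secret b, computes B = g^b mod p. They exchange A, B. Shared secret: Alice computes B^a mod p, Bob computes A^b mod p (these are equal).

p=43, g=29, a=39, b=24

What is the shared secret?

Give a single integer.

Answer: 11

Derivation:
A = 29^39 mod 43  (bits of 39 = 100111)
  bit 0 = 1: r = r^2 * 29 mod 43 = 1^2 * 29 = 1*29 = 29
  bit 1 = 0: r = r^2 mod 43 = 29^2 = 24
  bit 2 = 0: r = r^2 mod 43 = 24^2 = 17
  bit 3 = 1: r = r^2 * 29 mod 43 = 17^2 * 29 = 31*29 = 39
  bit 4 = 1: r = r^2 * 29 mod 43 = 39^2 * 29 = 16*29 = 34
  bit 5 = 1: r = r^2 * 29 mod 43 = 34^2 * 29 = 38*29 = 27
  -> A = 27
B = 29^24 mod 43  (bits of 24 = 11000)
  bit 0 = 1: r = r^2 * 29 mod 43 = 1^2 * 29 = 1*29 = 29
  bit 1 = 1: r = r^2 * 29 mod 43 = 29^2 * 29 = 24*29 = 8
  bit 2 = 0: r = r^2 mod 43 = 8^2 = 21
  bit 3 = 0: r = r^2 mod 43 = 21^2 = 11
  bit 4 = 0: r = r^2 mod 43 = 11^2 = 35
  -> B = 35
s = B^a = 35^39 mod 43  (bits of 39 = 100111)
  bit 0 = 1: r = r^2 * 35 mod 43 = 1^2 * 35 = 1*35 = 35
  bit 1 = 0: r = r^2 mod 43 = 35^2 = 21
  bit 2 = 0: r = r^2 mod 43 = 21^2 = 11
  bit 3 = 1: r = r^2 * 35 mod 43 = 11^2 * 35 = 35*35 = 21
  bit 4 = 1: r = r^2 * 35 mod 43 = 21^2 * 35 = 11*35 = 41
  bit 5 = 1: r = r^2 * 35 mod 43 = 41^2 * 35 = 4*35 = 11
  -> s = B^a = 11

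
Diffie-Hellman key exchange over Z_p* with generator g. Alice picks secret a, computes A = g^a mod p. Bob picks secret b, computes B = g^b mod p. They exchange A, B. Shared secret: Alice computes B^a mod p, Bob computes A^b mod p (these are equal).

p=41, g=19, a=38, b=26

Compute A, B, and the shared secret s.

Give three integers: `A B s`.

Answer: 5 20 4

Derivation:
A = 19^38 mod 41  (bits of 38 = 100110)
  bit 0 = 1: r = r^2 * 19 mod 41 = 1^2 * 19 = 1*19 = 19
  bit 1 = 0: r = r^2 mod 41 = 19^2 = 33
  bit 2 = 0: r = r^2 mod 41 = 33^2 = 23
  bit 3 = 1: r = r^2 * 19 mod 41 = 23^2 * 19 = 37*19 = 6
  bit 4 = 1: r = r^2 * 19 mod 41 = 6^2 * 19 = 36*19 = 28
  bit 5 = 0: r = r^2 mod 41 = 28^2 = 5
  -> A = 5
B = 19^26 mod 41  (bits of 26 = 11010)
  bit 0 = 1: r = r^2 * 19 mod 41 = 1^2 * 19 = 1*19 = 19
  bit 1 = 1: r = r^2 * 19 mod 41 = 19^2 * 19 = 33*19 = 12
  bit 2 = 0: r = r^2 mod 41 = 12^2 = 21
  bit 3 = 1: r = r^2 * 19 mod 41 = 21^2 * 19 = 31*19 = 15
  bit 4 = 0: r = r^2 mod 41 = 15^2 = 20
  -> B = 20
s = B^a = 20^38 mod 41  (bits of 38 = 100110)
  bit 0 = 1: r = r^2 * 20 mod 41 = 1^2 * 20 = 1*20 = 20
  bit 1 = 0: r = r^2 mod 41 = 20^2 = 31
  bit 2 = 0: r = r^2 mod 41 = 31^2 = 18
  bit 3 = 1: r = r^2 * 20 mod 41 = 18^2 * 20 = 37*20 = 2
  bit 4 = 1: r = r^2 * 20 mod 41 = 2^2 * 20 = 4*20 = 39
  bit 5 = 0: r = r^2 mod 41 = 39^2 = 4
  -> s = B^a = 4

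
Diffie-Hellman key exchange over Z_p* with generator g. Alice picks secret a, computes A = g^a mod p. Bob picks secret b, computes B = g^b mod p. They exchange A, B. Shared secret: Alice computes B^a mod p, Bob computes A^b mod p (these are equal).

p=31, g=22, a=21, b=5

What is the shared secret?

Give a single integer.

A = 22^21 mod 31  (bits of 21 = 10101)
  bit 0 = 1: r = r^2 * 22 mod 31 = 1^2 * 22 = 1*22 = 22
  bit 1 = 0: r = r^2 mod 31 = 22^2 = 19
  bit 2 = 1: r = r^2 * 22 mod 31 = 19^2 * 22 = 20*22 = 6
  bit 3 = 0: r = r^2 mod 31 = 6^2 = 5
  bit 4 = 1: r = r^2 * 22 mod 31 = 5^2 * 22 = 25*22 = 23
  -> A = 23
B = 22^5 mod 31  (bits of 5 = 101)
  bit 0 = 1: r = r^2 * 22 mod 31 = 1^2 * 22 = 1*22 = 22
  bit 1 = 0: r = r^2 mod 31 = 22^2 = 19
  bit 2 = 1: r = r^2 * 22 mod 31 = 19^2 * 22 = 20*22 = 6
  -> B = 6
s = B^a = 6^21 mod 31  (bits of 21 = 10101)
  bit 0 = 1: r = r^2 * 6 mod 31 = 1^2 * 6 = 1*6 = 6
  bit 1 = 0: r = r^2 mod 31 = 6^2 = 5
  bit 2 = 1: r = r^2 * 6 mod 31 = 5^2 * 6 = 25*6 = 26
  bit 3 = 0: r = r^2 mod 31 = 26^2 = 25
  bit 4 = 1: r = r^2 * 6 mod 31 = 25^2 * 6 = 5*6 = 30
  -> s = B^a = 30

Answer: 30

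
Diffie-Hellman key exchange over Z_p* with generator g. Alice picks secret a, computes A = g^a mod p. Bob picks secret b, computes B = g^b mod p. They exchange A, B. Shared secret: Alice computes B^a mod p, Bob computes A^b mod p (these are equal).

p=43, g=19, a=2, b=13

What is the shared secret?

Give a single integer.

A = 19^2 mod 43  (bits of 2 = 10)
  bit 0 = 1: r = r^2 * 19 mod 43 = 1^2 * 19 = 1*19 = 19
  bit 1 = 0: r = r^2 mod 43 = 19^2 = 17
  -> A = 17
B = 19^13 mod 43  (bits of 13 = 1101)
  bit 0 = 1: r = r^2 * 19 mod 43 = 1^2 * 19 = 1*19 = 19
  bit 1 = 1: r = r^2 * 19 mod 43 = 19^2 * 19 = 17*19 = 22
  bit 2 = 0: r = r^2 mod 43 = 22^2 = 11
  bit 3 = 1: r = r^2 * 19 mod 43 = 11^2 * 19 = 35*19 = 20
  -> B = 20
s = B^a = 20^2 mod 43  (bits of 2 = 10)
  bit 0 = 1: r = r^2 * 20 mod 43 = 1^2 * 20 = 1*20 = 20
  bit 1 = 0: r = r^2 mod 43 = 20^2 = 13
  -> s = B^a = 13

Answer: 13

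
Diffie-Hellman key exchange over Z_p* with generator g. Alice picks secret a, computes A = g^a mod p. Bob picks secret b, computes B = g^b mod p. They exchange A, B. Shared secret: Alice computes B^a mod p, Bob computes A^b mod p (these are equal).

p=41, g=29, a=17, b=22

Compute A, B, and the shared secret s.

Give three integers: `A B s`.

Answer: 7 20 33

Derivation:
A = 29^17 mod 41  (bits of 17 = 10001)
  bit 0 = 1: r = r^2 * 29 mod 41 = 1^2 * 29 = 1*29 = 29
  bit 1 = 0: r = r^2 mod 41 = 29^2 = 21
  bit 2 = 0: r = r^2 mod 41 = 21^2 = 31
  bit 3 = 0: r = r^2 mod 41 = 31^2 = 18
  bit 4 = 1: r = r^2 * 29 mod 41 = 18^2 * 29 = 37*29 = 7
  -> A = 7
B = 29^22 mod 41  (bits of 22 = 10110)
  bit 0 = 1: r = r^2 * 29 mod 41 = 1^2 * 29 = 1*29 = 29
  bit 1 = 0: r = r^2 mod 41 = 29^2 = 21
  bit 2 = 1: r = r^2 * 29 mod 41 = 21^2 * 29 = 31*29 = 38
  bit 3 = 1: r = r^2 * 29 mod 41 = 38^2 * 29 = 9*29 = 15
  bit 4 = 0: r = r^2 mod 41 = 15^2 = 20
  -> B = 20
s = B^a = 20^17 mod 41  (bits of 17 = 10001)
  bit 0 = 1: r = r^2 * 20 mod 41 = 1^2 * 20 = 1*20 = 20
  bit 1 = 0: r = r^2 mod 41 = 20^2 = 31
  bit 2 = 0: r = r^2 mod 41 = 31^2 = 18
  bit 3 = 0: r = r^2 mod 41 = 18^2 = 37
  bit 4 = 1: r = r^2 * 20 mod 41 = 37^2 * 20 = 16*20 = 33
  -> s = B^a = 33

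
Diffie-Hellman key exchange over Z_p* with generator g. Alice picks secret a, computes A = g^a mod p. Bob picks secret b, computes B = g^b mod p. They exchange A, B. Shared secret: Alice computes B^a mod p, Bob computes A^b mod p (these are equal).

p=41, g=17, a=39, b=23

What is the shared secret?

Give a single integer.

Answer: 6

Derivation:
A = 17^39 mod 41  (bits of 39 = 100111)
  bit 0 = 1: r = r^2 * 17 mod 41 = 1^2 * 17 = 1*17 = 17
  bit 1 = 0: r = r^2 mod 41 = 17^2 = 2
  bit 2 = 0: r = r^2 mod 41 = 2^2 = 4
  bit 3 = 1: r = r^2 * 17 mod 41 = 4^2 * 17 = 16*17 = 26
  bit 4 = 1: r = r^2 * 17 mod 41 = 26^2 * 17 = 20*17 = 12
  bit 5 = 1: r = r^2 * 17 mod 41 = 12^2 * 17 = 21*17 = 29
  -> A = 29
B = 17^23 mod 41  (bits of 23 = 10111)
  bit 0 = 1: r = r^2 * 17 mod 41 = 1^2 * 17 = 1*17 = 17
  bit 1 = 0: r = r^2 mod 41 = 17^2 = 2
  bit 2 = 1: r = r^2 * 17 mod 41 = 2^2 * 17 = 4*17 = 27
  bit 3 = 1: r = r^2 * 17 mod 41 = 27^2 * 17 = 32*17 = 11
  bit 4 = 1: r = r^2 * 17 mod 41 = 11^2 * 17 = 39*17 = 7
  -> B = 7
s = B^a = 7^39 mod 41  (bits of 39 = 100111)
  bit 0 = 1: r = r^2 * 7 mod 41 = 1^2 * 7 = 1*7 = 7
  bit 1 = 0: r = r^2 mod 41 = 7^2 = 8
  bit 2 = 0: r = r^2 mod 41 = 8^2 = 23
  bit 3 = 1: r = r^2 * 7 mod 41 = 23^2 * 7 = 37*7 = 13
  bit 4 = 1: r = r^2 * 7 mod 41 = 13^2 * 7 = 5*7 = 35
  bit 5 = 1: r = r^2 * 7 mod 41 = 35^2 * 7 = 36*7 = 6
  -> s = B^a = 6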